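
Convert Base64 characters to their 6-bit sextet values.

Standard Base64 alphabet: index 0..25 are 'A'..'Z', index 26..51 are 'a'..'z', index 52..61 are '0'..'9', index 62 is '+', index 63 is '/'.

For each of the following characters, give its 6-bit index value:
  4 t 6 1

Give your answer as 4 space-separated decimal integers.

'4': 0..9 range, 52 + ord('4') − ord('0') = 56
't': a..z range, 26 + ord('t') − ord('a') = 45
'6': 0..9 range, 52 + ord('6') − ord('0') = 58
'1': 0..9 range, 52 + ord('1') − ord('0') = 53

Answer: 56 45 58 53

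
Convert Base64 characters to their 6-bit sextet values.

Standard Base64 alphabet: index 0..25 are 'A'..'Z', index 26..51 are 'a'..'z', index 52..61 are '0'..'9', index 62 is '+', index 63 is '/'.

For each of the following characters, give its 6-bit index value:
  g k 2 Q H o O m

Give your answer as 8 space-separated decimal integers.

Answer: 32 36 54 16 7 40 14 38

Derivation:
'g': a..z range, 26 + ord('g') − ord('a') = 32
'k': a..z range, 26 + ord('k') − ord('a') = 36
'2': 0..9 range, 52 + ord('2') − ord('0') = 54
'Q': A..Z range, ord('Q') − ord('A') = 16
'H': A..Z range, ord('H') − ord('A') = 7
'o': a..z range, 26 + ord('o') − ord('a') = 40
'O': A..Z range, ord('O') − ord('A') = 14
'm': a..z range, 26 + ord('m') − ord('a') = 38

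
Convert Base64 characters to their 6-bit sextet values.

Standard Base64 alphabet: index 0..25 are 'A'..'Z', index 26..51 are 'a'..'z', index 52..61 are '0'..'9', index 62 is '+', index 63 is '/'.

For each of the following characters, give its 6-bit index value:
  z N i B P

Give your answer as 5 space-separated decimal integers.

Answer: 51 13 34 1 15

Derivation:
'z': a..z range, 26 + ord('z') − ord('a') = 51
'N': A..Z range, ord('N') − ord('A') = 13
'i': a..z range, 26 + ord('i') − ord('a') = 34
'B': A..Z range, ord('B') − ord('A') = 1
'P': A..Z range, ord('P') − ord('A') = 15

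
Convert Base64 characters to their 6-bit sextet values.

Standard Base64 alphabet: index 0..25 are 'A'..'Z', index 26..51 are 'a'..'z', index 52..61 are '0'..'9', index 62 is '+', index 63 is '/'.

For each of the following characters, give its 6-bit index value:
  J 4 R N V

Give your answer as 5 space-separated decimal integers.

'J': A..Z range, ord('J') − ord('A') = 9
'4': 0..9 range, 52 + ord('4') − ord('0') = 56
'R': A..Z range, ord('R') − ord('A') = 17
'N': A..Z range, ord('N') − ord('A') = 13
'V': A..Z range, ord('V') − ord('A') = 21

Answer: 9 56 17 13 21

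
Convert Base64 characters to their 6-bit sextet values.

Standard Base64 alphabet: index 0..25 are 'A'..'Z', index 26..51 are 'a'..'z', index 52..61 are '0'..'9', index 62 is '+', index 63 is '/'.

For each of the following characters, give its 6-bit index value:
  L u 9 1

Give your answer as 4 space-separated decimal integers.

'L': A..Z range, ord('L') − ord('A') = 11
'u': a..z range, 26 + ord('u') − ord('a') = 46
'9': 0..9 range, 52 + ord('9') − ord('0') = 61
'1': 0..9 range, 52 + ord('1') − ord('0') = 53

Answer: 11 46 61 53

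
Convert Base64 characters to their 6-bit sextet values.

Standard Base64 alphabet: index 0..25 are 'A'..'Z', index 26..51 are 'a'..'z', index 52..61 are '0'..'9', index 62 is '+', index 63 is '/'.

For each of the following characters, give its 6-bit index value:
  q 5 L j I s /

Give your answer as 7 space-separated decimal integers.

'q': a..z range, 26 + ord('q') − ord('a') = 42
'5': 0..9 range, 52 + ord('5') − ord('0') = 57
'L': A..Z range, ord('L') − ord('A') = 11
'j': a..z range, 26 + ord('j') − ord('a') = 35
'I': A..Z range, ord('I') − ord('A') = 8
's': a..z range, 26 + ord('s') − ord('a') = 44
'/': index 63

Answer: 42 57 11 35 8 44 63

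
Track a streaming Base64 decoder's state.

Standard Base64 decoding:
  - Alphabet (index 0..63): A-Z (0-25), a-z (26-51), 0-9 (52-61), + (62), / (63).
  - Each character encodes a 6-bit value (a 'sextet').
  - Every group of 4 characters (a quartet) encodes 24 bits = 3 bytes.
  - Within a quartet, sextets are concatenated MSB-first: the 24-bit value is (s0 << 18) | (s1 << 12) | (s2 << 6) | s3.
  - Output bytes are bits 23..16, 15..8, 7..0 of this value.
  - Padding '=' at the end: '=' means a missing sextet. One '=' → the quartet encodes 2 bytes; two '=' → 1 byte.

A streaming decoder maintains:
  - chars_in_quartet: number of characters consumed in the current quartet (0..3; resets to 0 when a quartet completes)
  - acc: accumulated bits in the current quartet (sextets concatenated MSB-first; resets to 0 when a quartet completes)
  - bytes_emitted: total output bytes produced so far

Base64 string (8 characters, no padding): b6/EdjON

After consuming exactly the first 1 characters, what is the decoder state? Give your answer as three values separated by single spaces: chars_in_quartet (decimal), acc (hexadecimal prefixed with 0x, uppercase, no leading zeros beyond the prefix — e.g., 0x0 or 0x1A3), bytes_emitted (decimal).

After char 0 ('b'=27): chars_in_quartet=1 acc=0x1B bytes_emitted=0

Answer: 1 0x1B 0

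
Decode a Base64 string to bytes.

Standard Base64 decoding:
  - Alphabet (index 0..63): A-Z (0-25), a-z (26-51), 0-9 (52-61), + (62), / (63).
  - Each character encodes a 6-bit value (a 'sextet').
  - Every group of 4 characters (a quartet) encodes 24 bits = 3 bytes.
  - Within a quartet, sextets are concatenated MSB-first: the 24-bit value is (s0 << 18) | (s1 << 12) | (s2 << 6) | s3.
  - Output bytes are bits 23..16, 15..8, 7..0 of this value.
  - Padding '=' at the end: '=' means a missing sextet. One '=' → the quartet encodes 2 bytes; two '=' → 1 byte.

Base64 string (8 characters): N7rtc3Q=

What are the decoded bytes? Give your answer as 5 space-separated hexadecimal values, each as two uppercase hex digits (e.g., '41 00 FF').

After char 0 ('N'=13): chars_in_quartet=1 acc=0xD bytes_emitted=0
After char 1 ('7'=59): chars_in_quartet=2 acc=0x37B bytes_emitted=0
After char 2 ('r'=43): chars_in_quartet=3 acc=0xDEEB bytes_emitted=0
After char 3 ('t'=45): chars_in_quartet=4 acc=0x37BAED -> emit 37 BA ED, reset; bytes_emitted=3
After char 4 ('c'=28): chars_in_quartet=1 acc=0x1C bytes_emitted=3
After char 5 ('3'=55): chars_in_quartet=2 acc=0x737 bytes_emitted=3
After char 6 ('Q'=16): chars_in_quartet=3 acc=0x1CDD0 bytes_emitted=3
Padding '=': partial quartet acc=0x1CDD0 -> emit 73 74; bytes_emitted=5

Answer: 37 BA ED 73 74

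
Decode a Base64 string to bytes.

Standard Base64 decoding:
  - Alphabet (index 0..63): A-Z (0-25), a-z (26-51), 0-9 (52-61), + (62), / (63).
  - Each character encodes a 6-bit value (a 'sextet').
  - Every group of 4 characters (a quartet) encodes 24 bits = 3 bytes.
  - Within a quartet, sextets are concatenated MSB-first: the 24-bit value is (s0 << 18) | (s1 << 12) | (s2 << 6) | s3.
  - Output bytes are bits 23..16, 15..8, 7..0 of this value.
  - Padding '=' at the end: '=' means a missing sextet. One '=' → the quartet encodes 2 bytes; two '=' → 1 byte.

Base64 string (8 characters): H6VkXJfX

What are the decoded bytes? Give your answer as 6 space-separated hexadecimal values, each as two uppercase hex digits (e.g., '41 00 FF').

After char 0 ('H'=7): chars_in_quartet=1 acc=0x7 bytes_emitted=0
After char 1 ('6'=58): chars_in_quartet=2 acc=0x1FA bytes_emitted=0
After char 2 ('V'=21): chars_in_quartet=3 acc=0x7E95 bytes_emitted=0
After char 3 ('k'=36): chars_in_quartet=4 acc=0x1FA564 -> emit 1F A5 64, reset; bytes_emitted=3
After char 4 ('X'=23): chars_in_quartet=1 acc=0x17 bytes_emitted=3
After char 5 ('J'=9): chars_in_quartet=2 acc=0x5C9 bytes_emitted=3
After char 6 ('f'=31): chars_in_quartet=3 acc=0x1725F bytes_emitted=3
After char 7 ('X'=23): chars_in_quartet=4 acc=0x5C97D7 -> emit 5C 97 D7, reset; bytes_emitted=6

Answer: 1F A5 64 5C 97 D7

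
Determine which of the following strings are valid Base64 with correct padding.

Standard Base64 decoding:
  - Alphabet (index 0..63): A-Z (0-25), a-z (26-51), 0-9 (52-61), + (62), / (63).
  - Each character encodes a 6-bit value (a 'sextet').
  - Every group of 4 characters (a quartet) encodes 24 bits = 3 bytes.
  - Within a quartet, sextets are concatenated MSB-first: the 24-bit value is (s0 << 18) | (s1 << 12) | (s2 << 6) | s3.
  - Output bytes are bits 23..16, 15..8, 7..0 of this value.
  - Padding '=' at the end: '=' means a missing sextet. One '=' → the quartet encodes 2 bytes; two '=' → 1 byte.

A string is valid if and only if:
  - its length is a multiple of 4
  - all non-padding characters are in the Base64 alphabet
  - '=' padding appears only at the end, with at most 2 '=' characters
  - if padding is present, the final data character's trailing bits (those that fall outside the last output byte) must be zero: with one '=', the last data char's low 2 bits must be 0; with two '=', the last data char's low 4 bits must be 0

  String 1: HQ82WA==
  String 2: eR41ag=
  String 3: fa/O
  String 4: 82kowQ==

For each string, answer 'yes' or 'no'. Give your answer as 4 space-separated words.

Answer: yes no yes yes

Derivation:
String 1: 'HQ82WA==' → valid
String 2: 'eR41ag=' → invalid (len=7 not mult of 4)
String 3: 'fa/O' → valid
String 4: '82kowQ==' → valid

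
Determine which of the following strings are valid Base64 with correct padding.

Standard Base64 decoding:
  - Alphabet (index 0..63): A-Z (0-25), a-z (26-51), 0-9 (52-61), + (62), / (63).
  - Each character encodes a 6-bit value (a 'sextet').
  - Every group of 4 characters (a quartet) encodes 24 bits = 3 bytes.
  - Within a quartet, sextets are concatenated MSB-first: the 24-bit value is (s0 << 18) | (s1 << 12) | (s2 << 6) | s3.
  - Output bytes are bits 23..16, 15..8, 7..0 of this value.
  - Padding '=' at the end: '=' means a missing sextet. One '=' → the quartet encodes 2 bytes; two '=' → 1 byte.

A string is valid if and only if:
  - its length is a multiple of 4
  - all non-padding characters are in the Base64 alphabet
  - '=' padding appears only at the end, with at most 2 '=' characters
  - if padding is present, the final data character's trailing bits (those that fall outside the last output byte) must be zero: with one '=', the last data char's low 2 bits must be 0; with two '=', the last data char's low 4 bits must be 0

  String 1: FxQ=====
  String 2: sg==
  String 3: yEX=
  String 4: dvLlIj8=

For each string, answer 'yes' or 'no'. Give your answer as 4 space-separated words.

String 1: 'FxQ=====' → invalid (5 pad chars (max 2))
String 2: 'sg==' → valid
String 3: 'yEX=' → invalid (bad trailing bits)
String 4: 'dvLlIj8=' → valid

Answer: no yes no yes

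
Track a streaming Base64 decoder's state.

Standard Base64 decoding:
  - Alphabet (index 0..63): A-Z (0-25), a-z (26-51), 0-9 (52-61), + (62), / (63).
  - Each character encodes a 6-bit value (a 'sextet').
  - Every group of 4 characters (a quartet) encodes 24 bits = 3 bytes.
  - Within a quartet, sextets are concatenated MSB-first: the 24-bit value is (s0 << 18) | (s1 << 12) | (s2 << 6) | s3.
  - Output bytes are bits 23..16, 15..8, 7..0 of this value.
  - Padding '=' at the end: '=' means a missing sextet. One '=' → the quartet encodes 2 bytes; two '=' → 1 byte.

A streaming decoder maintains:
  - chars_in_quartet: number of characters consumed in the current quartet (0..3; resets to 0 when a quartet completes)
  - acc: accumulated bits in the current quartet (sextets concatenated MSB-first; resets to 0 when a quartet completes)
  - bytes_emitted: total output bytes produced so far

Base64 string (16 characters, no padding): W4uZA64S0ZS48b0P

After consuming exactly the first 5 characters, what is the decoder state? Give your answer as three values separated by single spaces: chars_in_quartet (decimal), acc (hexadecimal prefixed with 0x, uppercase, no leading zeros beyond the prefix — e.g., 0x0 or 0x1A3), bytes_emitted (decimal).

Answer: 1 0x0 3

Derivation:
After char 0 ('W'=22): chars_in_quartet=1 acc=0x16 bytes_emitted=0
After char 1 ('4'=56): chars_in_quartet=2 acc=0x5B8 bytes_emitted=0
After char 2 ('u'=46): chars_in_quartet=3 acc=0x16E2E bytes_emitted=0
After char 3 ('Z'=25): chars_in_quartet=4 acc=0x5B8B99 -> emit 5B 8B 99, reset; bytes_emitted=3
After char 4 ('A'=0): chars_in_quartet=1 acc=0x0 bytes_emitted=3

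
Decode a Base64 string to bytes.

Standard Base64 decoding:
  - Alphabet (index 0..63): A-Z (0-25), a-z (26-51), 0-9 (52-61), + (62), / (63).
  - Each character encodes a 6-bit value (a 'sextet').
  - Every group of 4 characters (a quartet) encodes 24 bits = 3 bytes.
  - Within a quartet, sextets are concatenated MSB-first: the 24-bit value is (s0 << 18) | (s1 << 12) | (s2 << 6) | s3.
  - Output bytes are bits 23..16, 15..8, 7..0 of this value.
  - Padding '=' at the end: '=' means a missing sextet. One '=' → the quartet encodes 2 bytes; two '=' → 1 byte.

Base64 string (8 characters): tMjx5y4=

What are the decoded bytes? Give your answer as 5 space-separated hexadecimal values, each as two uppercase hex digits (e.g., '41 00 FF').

After char 0 ('t'=45): chars_in_quartet=1 acc=0x2D bytes_emitted=0
After char 1 ('M'=12): chars_in_quartet=2 acc=0xB4C bytes_emitted=0
After char 2 ('j'=35): chars_in_quartet=3 acc=0x2D323 bytes_emitted=0
After char 3 ('x'=49): chars_in_quartet=4 acc=0xB4C8F1 -> emit B4 C8 F1, reset; bytes_emitted=3
After char 4 ('5'=57): chars_in_quartet=1 acc=0x39 bytes_emitted=3
After char 5 ('y'=50): chars_in_quartet=2 acc=0xE72 bytes_emitted=3
After char 6 ('4'=56): chars_in_quartet=3 acc=0x39CB8 bytes_emitted=3
Padding '=': partial quartet acc=0x39CB8 -> emit E7 2E; bytes_emitted=5

Answer: B4 C8 F1 E7 2E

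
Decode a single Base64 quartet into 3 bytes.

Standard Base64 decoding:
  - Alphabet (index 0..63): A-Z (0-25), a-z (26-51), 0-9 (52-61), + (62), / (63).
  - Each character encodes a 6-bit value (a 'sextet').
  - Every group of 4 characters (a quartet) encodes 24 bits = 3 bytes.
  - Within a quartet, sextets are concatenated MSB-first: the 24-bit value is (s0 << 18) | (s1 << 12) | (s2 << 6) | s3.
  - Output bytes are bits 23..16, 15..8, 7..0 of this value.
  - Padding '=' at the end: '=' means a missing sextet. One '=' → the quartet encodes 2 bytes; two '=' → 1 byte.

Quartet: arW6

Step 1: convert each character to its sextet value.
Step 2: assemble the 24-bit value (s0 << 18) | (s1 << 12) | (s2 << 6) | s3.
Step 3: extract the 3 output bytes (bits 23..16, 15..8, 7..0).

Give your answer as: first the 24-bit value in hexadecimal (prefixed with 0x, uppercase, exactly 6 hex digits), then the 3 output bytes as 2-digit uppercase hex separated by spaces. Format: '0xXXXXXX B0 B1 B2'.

Answer: 0x6AB5BA 6A B5 BA

Derivation:
Sextets: a=26, r=43, W=22, 6=58
24-bit: (26<<18) | (43<<12) | (22<<6) | 58
      = 0x680000 | 0x02B000 | 0x000580 | 0x00003A
      = 0x6AB5BA
Bytes: (v>>16)&0xFF=6A, (v>>8)&0xFF=B5, v&0xFF=BA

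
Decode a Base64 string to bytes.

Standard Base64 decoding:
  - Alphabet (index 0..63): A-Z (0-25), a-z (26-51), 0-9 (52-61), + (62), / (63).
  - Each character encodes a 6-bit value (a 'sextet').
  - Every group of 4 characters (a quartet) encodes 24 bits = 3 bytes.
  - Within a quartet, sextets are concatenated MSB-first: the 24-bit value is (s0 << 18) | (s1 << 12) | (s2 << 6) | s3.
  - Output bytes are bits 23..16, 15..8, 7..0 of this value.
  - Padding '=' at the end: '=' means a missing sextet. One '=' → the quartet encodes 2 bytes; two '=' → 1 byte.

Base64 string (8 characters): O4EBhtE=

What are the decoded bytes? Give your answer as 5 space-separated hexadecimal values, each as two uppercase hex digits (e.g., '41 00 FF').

Answer: 3B 81 01 86 D1

Derivation:
After char 0 ('O'=14): chars_in_quartet=1 acc=0xE bytes_emitted=0
After char 1 ('4'=56): chars_in_quartet=2 acc=0x3B8 bytes_emitted=0
After char 2 ('E'=4): chars_in_quartet=3 acc=0xEE04 bytes_emitted=0
After char 3 ('B'=1): chars_in_quartet=4 acc=0x3B8101 -> emit 3B 81 01, reset; bytes_emitted=3
After char 4 ('h'=33): chars_in_quartet=1 acc=0x21 bytes_emitted=3
After char 5 ('t'=45): chars_in_quartet=2 acc=0x86D bytes_emitted=3
After char 6 ('E'=4): chars_in_quartet=3 acc=0x21B44 bytes_emitted=3
Padding '=': partial quartet acc=0x21B44 -> emit 86 D1; bytes_emitted=5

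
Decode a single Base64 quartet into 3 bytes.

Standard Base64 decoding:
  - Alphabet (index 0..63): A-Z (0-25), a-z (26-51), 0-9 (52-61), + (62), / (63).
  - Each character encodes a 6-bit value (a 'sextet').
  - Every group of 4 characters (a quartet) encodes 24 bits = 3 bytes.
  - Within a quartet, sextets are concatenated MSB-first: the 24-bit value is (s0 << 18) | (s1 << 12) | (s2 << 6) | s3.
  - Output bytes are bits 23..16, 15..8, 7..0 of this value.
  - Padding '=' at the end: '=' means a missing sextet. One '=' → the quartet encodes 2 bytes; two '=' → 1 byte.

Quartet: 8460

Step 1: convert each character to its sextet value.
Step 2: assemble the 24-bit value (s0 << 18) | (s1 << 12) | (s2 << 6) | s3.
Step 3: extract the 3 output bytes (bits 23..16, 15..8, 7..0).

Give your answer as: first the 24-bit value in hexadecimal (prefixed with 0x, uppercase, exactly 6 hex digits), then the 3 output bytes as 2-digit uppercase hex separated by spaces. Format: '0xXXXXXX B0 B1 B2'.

Answer: 0xF38EB4 F3 8E B4

Derivation:
Sextets: 8=60, 4=56, 6=58, 0=52
24-bit: (60<<18) | (56<<12) | (58<<6) | 52
      = 0xF00000 | 0x038000 | 0x000E80 | 0x000034
      = 0xF38EB4
Bytes: (v>>16)&0xFF=F3, (v>>8)&0xFF=8E, v&0xFF=B4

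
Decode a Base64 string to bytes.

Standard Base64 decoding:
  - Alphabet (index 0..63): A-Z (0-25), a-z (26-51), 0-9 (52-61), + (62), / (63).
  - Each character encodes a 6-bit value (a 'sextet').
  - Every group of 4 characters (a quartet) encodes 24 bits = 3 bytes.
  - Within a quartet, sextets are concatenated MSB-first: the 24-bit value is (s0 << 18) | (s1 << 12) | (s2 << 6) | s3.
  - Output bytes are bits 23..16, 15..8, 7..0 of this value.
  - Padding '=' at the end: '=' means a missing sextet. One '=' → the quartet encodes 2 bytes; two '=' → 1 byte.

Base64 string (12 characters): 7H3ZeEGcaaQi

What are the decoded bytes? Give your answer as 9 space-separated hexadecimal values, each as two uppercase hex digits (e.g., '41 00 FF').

After char 0 ('7'=59): chars_in_quartet=1 acc=0x3B bytes_emitted=0
After char 1 ('H'=7): chars_in_quartet=2 acc=0xEC7 bytes_emitted=0
After char 2 ('3'=55): chars_in_quartet=3 acc=0x3B1F7 bytes_emitted=0
After char 3 ('Z'=25): chars_in_quartet=4 acc=0xEC7DD9 -> emit EC 7D D9, reset; bytes_emitted=3
After char 4 ('e'=30): chars_in_quartet=1 acc=0x1E bytes_emitted=3
After char 5 ('E'=4): chars_in_quartet=2 acc=0x784 bytes_emitted=3
After char 6 ('G'=6): chars_in_quartet=3 acc=0x1E106 bytes_emitted=3
After char 7 ('c'=28): chars_in_quartet=4 acc=0x78419C -> emit 78 41 9C, reset; bytes_emitted=6
After char 8 ('a'=26): chars_in_quartet=1 acc=0x1A bytes_emitted=6
After char 9 ('a'=26): chars_in_quartet=2 acc=0x69A bytes_emitted=6
After char 10 ('Q'=16): chars_in_quartet=3 acc=0x1A690 bytes_emitted=6
After char 11 ('i'=34): chars_in_quartet=4 acc=0x69A422 -> emit 69 A4 22, reset; bytes_emitted=9

Answer: EC 7D D9 78 41 9C 69 A4 22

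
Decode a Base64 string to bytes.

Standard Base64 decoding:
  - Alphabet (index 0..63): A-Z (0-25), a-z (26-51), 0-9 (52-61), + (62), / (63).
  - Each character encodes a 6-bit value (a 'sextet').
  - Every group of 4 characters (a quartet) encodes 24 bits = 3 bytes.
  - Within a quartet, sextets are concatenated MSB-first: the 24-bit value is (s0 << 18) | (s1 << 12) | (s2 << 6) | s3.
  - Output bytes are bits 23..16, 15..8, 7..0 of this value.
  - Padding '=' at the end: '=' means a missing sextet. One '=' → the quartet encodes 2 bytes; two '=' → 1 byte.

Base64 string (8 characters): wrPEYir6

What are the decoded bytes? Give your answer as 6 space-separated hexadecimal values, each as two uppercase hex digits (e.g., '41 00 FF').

Answer: C2 B3 C4 62 2A FA

Derivation:
After char 0 ('w'=48): chars_in_quartet=1 acc=0x30 bytes_emitted=0
After char 1 ('r'=43): chars_in_quartet=2 acc=0xC2B bytes_emitted=0
After char 2 ('P'=15): chars_in_quartet=3 acc=0x30ACF bytes_emitted=0
After char 3 ('E'=4): chars_in_quartet=4 acc=0xC2B3C4 -> emit C2 B3 C4, reset; bytes_emitted=3
After char 4 ('Y'=24): chars_in_quartet=1 acc=0x18 bytes_emitted=3
After char 5 ('i'=34): chars_in_quartet=2 acc=0x622 bytes_emitted=3
After char 6 ('r'=43): chars_in_quartet=3 acc=0x188AB bytes_emitted=3
After char 7 ('6'=58): chars_in_quartet=4 acc=0x622AFA -> emit 62 2A FA, reset; bytes_emitted=6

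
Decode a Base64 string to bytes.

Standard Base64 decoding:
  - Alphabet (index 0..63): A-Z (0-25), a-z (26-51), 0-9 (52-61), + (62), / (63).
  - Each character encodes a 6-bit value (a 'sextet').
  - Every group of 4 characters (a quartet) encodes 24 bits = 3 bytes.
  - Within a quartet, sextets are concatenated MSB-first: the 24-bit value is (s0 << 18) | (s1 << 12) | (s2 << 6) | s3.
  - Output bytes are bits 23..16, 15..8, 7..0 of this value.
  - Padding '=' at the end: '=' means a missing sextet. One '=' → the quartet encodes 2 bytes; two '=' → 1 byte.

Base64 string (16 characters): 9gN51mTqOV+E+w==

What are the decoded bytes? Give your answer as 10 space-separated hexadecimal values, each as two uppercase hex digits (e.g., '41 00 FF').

Answer: F6 03 79 D6 64 EA 39 5F 84 FB

Derivation:
After char 0 ('9'=61): chars_in_quartet=1 acc=0x3D bytes_emitted=0
After char 1 ('g'=32): chars_in_quartet=2 acc=0xF60 bytes_emitted=0
After char 2 ('N'=13): chars_in_quartet=3 acc=0x3D80D bytes_emitted=0
After char 3 ('5'=57): chars_in_quartet=4 acc=0xF60379 -> emit F6 03 79, reset; bytes_emitted=3
After char 4 ('1'=53): chars_in_quartet=1 acc=0x35 bytes_emitted=3
After char 5 ('m'=38): chars_in_quartet=2 acc=0xD66 bytes_emitted=3
After char 6 ('T'=19): chars_in_quartet=3 acc=0x35993 bytes_emitted=3
After char 7 ('q'=42): chars_in_quartet=4 acc=0xD664EA -> emit D6 64 EA, reset; bytes_emitted=6
After char 8 ('O'=14): chars_in_quartet=1 acc=0xE bytes_emitted=6
After char 9 ('V'=21): chars_in_quartet=2 acc=0x395 bytes_emitted=6
After char 10 ('+'=62): chars_in_quartet=3 acc=0xE57E bytes_emitted=6
After char 11 ('E'=4): chars_in_quartet=4 acc=0x395F84 -> emit 39 5F 84, reset; bytes_emitted=9
After char 12 ('+'=62): chars_in_quartet=1 acc=0x3E bytes_emitted=9
After char 13 ('w'=48): chars_in_quartet=2 acc=0xFB0 bytes_emitted=9
Padding '==': partial quartet acc=0xFB0 -> emit FB; bytes_emitted=10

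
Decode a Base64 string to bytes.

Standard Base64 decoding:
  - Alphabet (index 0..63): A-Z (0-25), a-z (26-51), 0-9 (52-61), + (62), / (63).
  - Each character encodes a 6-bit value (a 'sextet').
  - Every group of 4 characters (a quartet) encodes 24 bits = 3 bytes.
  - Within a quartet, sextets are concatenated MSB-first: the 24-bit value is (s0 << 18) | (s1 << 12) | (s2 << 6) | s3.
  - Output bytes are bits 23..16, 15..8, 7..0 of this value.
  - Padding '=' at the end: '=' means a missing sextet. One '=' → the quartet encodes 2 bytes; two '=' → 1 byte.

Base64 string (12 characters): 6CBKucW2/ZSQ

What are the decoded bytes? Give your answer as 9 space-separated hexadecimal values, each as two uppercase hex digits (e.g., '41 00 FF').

Answer: E8 20 4A B9 C5 B6 FD 94 90

Derivation:
After char 0 ('6'=58): chars_in_quartet=1 acc=0x3A bytes_emitted=0
After char 1 ('C'=2): chars_in_quartet=2 acc=0xE82 bytes_emitted=0
After char 2 ('B'=1): chars_in_quartet=3 acc=0x3A081 bytes_emitted=0
After char 3 ('K'=10): chars_in_quartet=4 acc=0xE8204A -> emit E8 20 4A, reset; bytes_emitted=3
After char 4 ('u'=46): chars_in_quartet=1 acc=0x2E bytes_emitted=3
After char 5 ('c'=28): chars_in_quartet=2 acc=0xB9C bytes_emitted=3
After char 6 ('W'=22): chars_in_quartet=3 acc=0x2E716 bytes_emitted=3
After char 7 ('2'=54): chars_in_quartet=4 acc=0xB9C5B6 -> emit B9 C5 B6, reset; bytes_emitted=6
After char 8 ('/'=63): chars_in_quartet=1 acc=0x3F bytes_emitted=6
After char 9 ('Z'=25): chars_in_quartet=2 acc=0xFD9 bytes_emitted=6
After char 10 ('S'=18): chars_in_quartet=3 acc=0x3F652 bytes_emitted=6
After char 11 ('Q'=16): chars_in_quartet=4 acc=0xFD9490 -> emit FD 94 90, reset; bytes_emitted=9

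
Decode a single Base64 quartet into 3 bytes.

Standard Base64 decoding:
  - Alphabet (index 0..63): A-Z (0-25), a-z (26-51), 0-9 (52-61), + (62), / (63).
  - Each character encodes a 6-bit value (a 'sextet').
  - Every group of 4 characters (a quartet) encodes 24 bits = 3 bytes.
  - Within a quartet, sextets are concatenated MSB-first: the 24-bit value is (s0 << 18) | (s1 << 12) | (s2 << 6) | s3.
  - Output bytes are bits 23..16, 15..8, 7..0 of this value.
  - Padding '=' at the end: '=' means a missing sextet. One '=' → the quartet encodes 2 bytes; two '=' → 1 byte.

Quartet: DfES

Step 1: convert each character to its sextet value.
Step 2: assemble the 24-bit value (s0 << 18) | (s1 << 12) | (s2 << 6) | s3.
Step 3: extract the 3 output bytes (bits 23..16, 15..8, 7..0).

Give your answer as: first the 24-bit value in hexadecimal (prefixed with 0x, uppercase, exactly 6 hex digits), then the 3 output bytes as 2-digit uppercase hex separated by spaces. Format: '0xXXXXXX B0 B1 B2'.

Sextets: D=3, f=31, E=4, S=18
24-bit: (3<<18) | (31<<12) | (4<<6) | 18
      = 0x0C0000 | 0x01F000 | 0x000100 | 0x000012
      = 0x0DF112
Bytes: (v>>16)&0xFF=0D, (v>>8)&0xFF=F1, v&0xFF=12

Answer: 0x0DF112 0D F1 12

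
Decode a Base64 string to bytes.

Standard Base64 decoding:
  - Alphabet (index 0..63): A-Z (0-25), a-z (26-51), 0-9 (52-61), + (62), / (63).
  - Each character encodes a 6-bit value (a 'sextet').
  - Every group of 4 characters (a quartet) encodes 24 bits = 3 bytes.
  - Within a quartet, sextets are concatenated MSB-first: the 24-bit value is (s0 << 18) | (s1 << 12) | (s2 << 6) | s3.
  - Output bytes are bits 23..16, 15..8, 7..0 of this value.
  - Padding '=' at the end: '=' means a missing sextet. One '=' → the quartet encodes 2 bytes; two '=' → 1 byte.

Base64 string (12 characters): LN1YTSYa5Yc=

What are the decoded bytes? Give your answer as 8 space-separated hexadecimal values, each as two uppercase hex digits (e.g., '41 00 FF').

After char 0 ('L'=11): chars_in_quartet=1 acc=0xB bytes_emitted=0
After char 1 ('N'=13): chars_in_quartet=2 acc=0x2CD bytes_emitted=0
After char 2 ('1'=53): chars_in_quartet=3 acc=0xB375 bytes_emitted=0
After char 3 ('Y'=24): chars_in_quartet=4 acc=0x2CDD58 -> emit 2C DD 58, reset; bytes_emitted=3
After char 4 ('T'=19): chars_in_quartet=1 acc=0x13 bytes_emitted=3
After char 5 ('S'=18): chars_in_quartet=2 acc=0x4D2 bytes_emitted=3
After char 6 ('Y'=24): chars_in_quartet=3 acc=0x13498 bytes_emitted=3
After char 7 ('a'=26): chars_in_quartet=4 acc=0x4D261A -> emit 4D 26 1A, reset; bytes_emitted=6
After char 8 ('5'=57): chars_in_quartet=1 acc=0x39 bytes_emitted=6
After char 9 ('Y'=24): chars_in_quartet=2 acc=0xE58 bytes_emitted=6
After char 10 ('c'=28): chars_in_quartet=3 acc=0x3961C bytes_emitted=6
Padding '=': partial quartet acc=0x3961C -> emit E5 87; bytes_emitted=8

Answer: 2C DD 58 4D 26 1A E5 87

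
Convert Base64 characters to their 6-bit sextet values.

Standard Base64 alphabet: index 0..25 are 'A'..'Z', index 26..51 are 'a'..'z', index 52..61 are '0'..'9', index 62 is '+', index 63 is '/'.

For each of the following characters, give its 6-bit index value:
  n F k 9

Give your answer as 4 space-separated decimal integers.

Answer: 39 5 36 61

Derivation:
'n': a..z range, 26 + ord('n') − ord('a') = 39
'F': A..Z range, ord('F') − ord('A') = 5
'k': a..z range, 26 + ord('k') − ord('a') = 36
'9': 0..9 range, 52 + ord('9') − ord('0') = 61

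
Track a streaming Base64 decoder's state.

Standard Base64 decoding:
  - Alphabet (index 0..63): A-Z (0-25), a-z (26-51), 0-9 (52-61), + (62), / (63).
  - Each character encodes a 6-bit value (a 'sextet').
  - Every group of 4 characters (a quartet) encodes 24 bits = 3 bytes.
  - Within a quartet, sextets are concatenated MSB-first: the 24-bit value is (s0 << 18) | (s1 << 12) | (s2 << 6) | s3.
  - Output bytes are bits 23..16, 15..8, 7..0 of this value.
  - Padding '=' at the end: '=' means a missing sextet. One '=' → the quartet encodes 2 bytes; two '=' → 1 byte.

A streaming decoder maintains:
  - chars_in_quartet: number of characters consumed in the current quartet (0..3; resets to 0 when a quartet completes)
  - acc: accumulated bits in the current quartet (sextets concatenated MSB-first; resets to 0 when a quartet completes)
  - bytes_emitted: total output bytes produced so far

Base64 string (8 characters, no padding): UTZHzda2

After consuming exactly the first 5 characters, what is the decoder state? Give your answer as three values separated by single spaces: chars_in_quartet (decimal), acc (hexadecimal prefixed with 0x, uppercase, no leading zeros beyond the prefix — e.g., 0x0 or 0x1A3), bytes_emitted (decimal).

After char 0 ('U'=20): chars_in_quartet=1 acc=0x14 bytes_emitted=0
After char 1 ('T'=19): chars_in_quartet=2 acc=0x513 bytes_emitted=0
After char 2 ('Z'=25): chars_in_quartet=3 acc=0x144D9 bytes_emitted=0
After char 3 ('H'=7): chars_in_quartet=4 acc=0x513647 -> emit 51 36 47, reset; bytes_emitted=3
After char 4 ('z'=51): chars_in_quartet=1 acc=0x33 bytes_emitted=3

Answer: 1 0x33 3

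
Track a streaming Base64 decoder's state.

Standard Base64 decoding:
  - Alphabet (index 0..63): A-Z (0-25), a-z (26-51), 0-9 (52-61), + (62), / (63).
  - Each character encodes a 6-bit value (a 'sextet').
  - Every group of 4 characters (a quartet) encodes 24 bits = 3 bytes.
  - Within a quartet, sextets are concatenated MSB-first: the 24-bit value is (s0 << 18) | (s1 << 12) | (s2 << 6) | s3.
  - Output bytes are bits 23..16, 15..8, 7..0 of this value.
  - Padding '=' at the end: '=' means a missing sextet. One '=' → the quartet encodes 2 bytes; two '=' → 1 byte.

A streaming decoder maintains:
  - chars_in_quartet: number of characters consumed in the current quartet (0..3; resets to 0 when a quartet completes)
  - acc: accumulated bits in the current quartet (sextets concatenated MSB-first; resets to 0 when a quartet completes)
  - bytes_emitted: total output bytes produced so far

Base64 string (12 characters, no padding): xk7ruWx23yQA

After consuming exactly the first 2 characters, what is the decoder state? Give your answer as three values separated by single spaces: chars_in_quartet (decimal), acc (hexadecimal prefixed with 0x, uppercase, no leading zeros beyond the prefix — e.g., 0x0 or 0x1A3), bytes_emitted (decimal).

After char 0 ('x'=49): chars_in_quartet=1 acc=0x31 bytes_emitted=0
After char 1 ('k'=36): chars_in_quartet=2 acc=0xC64 bytes_emitted=0

Answer: 2 0xC64 0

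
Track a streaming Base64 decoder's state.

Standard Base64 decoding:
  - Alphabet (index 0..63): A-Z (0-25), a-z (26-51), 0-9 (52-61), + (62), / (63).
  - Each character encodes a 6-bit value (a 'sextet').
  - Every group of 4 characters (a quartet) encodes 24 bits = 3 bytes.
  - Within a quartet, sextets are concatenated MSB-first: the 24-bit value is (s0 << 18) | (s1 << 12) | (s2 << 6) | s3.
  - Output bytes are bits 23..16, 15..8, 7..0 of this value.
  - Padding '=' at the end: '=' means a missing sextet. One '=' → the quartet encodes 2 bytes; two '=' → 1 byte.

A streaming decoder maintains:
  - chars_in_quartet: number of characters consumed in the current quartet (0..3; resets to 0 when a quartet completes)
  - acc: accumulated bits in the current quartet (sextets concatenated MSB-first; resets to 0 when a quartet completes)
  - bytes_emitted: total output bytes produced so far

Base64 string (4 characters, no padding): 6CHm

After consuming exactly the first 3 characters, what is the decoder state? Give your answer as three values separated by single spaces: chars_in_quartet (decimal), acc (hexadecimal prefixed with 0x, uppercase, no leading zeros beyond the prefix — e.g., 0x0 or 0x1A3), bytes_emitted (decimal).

Answer: 3 0x3A087 0

Derivation:
After char 0 ('6'=58): chars_in_quartet=1 acc=0x3A bytes_emitted=0
After char 1 ('C'=2): chars_in_quartet=2 acc=0xE82 bytes_emitted=0
After char 2 ('H'=7): chars_in_quartet=3 acc=0x3A087 bytes_emitted=0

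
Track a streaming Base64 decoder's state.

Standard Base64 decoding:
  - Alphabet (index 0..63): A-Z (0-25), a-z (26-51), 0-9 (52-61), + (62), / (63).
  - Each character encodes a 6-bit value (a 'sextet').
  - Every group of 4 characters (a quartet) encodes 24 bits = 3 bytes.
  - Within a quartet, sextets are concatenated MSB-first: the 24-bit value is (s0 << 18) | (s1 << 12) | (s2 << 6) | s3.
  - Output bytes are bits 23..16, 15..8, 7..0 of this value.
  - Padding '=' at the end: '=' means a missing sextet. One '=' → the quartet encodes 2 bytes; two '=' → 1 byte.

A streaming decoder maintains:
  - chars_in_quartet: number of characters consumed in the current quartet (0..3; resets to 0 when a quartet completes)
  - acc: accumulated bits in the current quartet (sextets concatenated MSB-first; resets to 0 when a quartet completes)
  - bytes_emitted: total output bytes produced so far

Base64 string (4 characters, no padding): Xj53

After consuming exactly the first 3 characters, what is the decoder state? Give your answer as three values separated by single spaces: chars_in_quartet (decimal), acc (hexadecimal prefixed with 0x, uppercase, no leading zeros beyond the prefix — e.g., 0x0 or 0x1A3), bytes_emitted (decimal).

After char 0 ('X'=23): chars_in_quartet=1 acc=0x17 bytes_emitted=0
After char 1 ('j'=35): chars_in_quartet=2 acc=0x5E3 bytes_emitted=0
After char 2 ('5'=57): chars_in_quartet=3 acc=0x178F9 bytes_emitted=0

Answer: 3 0x178F9 0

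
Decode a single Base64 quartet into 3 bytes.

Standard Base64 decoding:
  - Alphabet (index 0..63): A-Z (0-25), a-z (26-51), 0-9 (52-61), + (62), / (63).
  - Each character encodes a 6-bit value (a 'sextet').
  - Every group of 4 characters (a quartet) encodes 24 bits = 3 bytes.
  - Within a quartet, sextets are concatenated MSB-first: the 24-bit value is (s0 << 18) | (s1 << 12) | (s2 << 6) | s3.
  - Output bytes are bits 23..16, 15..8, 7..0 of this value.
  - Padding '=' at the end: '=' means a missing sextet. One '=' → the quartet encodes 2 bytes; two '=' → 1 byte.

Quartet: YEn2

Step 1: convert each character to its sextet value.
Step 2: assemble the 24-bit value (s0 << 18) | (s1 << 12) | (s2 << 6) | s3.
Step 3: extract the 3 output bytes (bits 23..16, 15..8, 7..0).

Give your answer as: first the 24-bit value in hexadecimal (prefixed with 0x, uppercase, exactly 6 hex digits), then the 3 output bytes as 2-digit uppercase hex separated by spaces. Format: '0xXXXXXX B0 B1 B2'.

Answer: 0x6049F6 60 49 F6

Derivation:
Sextets: Y=24, E=4, n=39, 2=54
24-bit: (24<<18) | (4<<12) | (39<<6) | 54
      = 0x600000 | 0x004000 | 0x0009C0 | 0x000036
      = 0x6049F6
Bytes: (v>>16)&0xFF=60, (v>>8)&0xFF=49, v&0xFF=F6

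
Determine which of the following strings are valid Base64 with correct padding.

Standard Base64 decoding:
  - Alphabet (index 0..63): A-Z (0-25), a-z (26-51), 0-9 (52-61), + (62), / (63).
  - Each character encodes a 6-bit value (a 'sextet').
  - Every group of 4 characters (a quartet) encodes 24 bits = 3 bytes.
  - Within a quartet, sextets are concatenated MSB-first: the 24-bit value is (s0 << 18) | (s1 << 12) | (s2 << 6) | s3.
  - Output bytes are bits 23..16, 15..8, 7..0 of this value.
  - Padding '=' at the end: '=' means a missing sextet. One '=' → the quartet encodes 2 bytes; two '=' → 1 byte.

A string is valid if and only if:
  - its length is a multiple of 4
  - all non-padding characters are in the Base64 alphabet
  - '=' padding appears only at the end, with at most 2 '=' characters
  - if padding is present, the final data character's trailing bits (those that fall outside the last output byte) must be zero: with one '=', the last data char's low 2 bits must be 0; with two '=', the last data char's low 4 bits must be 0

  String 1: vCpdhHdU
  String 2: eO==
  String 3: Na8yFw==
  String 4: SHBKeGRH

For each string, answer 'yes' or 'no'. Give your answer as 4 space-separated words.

Answer: yes no yes yes

Derivation:
String 1: 'vCpdhHdU' → valid
String 2: 'eO==' → invalid (bad trailing bits)
String 3: 'Na8yFw==' → valid
String 4: 'SHBKeGRH' → valid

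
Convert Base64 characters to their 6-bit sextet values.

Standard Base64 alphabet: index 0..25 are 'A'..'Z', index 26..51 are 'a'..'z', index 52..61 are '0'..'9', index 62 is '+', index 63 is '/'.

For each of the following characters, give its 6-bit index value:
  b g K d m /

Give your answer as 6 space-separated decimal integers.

'b': a..z range, 26 + ord('b') − ord('a') = 27
'g': a..z range, 26 + ord('g') − ord('a') = 32
'K': A..Z range, ord('K') − ord('A') = 10
'd': a..z range, 26 + ord('d') − ord('a') = 29
'm': a..z range, 26 + ord('m') − ord('a') = 38
'/': index 63

Answer: 27 32 10 29 38 63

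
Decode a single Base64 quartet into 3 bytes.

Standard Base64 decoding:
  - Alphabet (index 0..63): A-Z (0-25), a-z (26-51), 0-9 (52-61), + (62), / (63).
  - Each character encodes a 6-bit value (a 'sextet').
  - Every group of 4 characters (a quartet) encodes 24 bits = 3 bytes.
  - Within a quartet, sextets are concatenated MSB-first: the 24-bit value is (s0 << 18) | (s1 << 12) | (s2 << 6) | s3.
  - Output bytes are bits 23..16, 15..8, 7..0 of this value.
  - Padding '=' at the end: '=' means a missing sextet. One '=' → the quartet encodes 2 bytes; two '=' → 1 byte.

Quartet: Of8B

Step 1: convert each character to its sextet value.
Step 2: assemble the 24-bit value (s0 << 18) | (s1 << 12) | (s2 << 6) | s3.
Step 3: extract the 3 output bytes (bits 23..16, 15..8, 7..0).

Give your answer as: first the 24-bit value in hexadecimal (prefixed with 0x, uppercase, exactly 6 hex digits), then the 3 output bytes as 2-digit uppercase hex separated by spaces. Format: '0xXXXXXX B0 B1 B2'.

Answer: 0x39FF01 39 FF 01

Derivation:
Sextets: O=14, f=31, 8=60, B=1
24-bit: (14<<18) | (31<<12) | (60<<6) | 1
      = 0x380000 | 0x01F000 | 0x000F00 | 0x000001
      = 0x39FF01
Bytes: (v>>16)&0xFF=39, (v>>8)&0xFF=FF, v&0xFF=01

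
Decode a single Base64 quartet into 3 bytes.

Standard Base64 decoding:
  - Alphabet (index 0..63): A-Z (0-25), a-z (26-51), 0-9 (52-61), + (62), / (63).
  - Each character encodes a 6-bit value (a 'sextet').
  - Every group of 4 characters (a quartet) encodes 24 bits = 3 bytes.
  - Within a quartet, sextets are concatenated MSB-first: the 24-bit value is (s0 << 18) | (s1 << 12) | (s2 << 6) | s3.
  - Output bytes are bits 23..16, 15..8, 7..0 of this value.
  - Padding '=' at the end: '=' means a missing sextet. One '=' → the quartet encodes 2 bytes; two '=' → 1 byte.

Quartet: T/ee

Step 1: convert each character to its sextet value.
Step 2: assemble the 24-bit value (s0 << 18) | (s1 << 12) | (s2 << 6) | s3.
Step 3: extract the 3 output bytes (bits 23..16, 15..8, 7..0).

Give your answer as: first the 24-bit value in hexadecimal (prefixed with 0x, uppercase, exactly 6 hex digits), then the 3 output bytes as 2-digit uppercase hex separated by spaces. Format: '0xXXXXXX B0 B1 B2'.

Answer: 0x4FF79E 4F F7 9E

Derivation:
Sextets: T=19, /=63, e=30, e=30
24-bit: (19<<18) | (63<<12) | (30<<6) | 30
      = 0x4C0000 | 0x03F000 | 0x000780 | 0x00001E
      = 0x4FF79E
Bytes: (v>>16)&0xFF=4F, (v>>8)&0xFF=F7, v&0xFF=9E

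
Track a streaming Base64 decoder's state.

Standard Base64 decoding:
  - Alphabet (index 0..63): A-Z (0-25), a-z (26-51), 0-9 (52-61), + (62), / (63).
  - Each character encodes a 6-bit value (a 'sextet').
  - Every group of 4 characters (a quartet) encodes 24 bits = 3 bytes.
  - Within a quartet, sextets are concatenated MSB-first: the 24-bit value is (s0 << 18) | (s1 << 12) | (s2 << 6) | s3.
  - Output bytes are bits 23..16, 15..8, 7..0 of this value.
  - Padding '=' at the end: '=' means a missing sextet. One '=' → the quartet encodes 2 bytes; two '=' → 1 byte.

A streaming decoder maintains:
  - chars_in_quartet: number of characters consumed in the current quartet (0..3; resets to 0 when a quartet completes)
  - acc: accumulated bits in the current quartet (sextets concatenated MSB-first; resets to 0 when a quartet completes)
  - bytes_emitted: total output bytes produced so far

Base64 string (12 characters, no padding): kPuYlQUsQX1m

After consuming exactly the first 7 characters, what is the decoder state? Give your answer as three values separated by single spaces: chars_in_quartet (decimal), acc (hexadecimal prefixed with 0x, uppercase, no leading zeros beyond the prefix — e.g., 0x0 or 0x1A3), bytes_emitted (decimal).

Answer: 3 0x25414 3

Derivation:
After char 0 ('k'=36): chars_in_quartet=1 acc=0x24 bytes_emitted=0
After char 1 ('P'=15): chars_in_quartet=2 acc=0x90F bytes_emitted=0
After char 2 ('u'=46): chars_in_quartet=3 acc=0x243EE bytes_emitted=0
After char 3 ('Y'=24): chars_in_quartet=4 acc=0x90FB98 -> emit 90 FB 98, reset; bytes_emitted=3
After char 4 ('l'=37): chars_in_quartet=1 acc=0x25 bytes_emitted=3
After char 5 ('Q'=16): chars_in_quartet=2 acc=0x950 bytes_emitted=3
After char 6 ('U'=20): chars_in_quartet=3 acc=0x25414 bytes_emitted=3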